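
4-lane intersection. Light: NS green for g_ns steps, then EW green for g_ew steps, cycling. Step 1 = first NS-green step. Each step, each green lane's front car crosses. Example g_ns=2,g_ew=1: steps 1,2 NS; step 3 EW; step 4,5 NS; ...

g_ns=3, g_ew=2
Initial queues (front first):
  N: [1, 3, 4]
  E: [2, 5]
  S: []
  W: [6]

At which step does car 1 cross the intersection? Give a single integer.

Step 1 [NS]: N:car1-GO,E:wait,S:empty,W:wait | queues: N=2 E=2 S=0 W=1
Step 2 [NS]: N:car3-GO,E:wait,S:empty,W:wait | queues: N=1 E=2 S=0 W=1
Step 3 [NS]: N:car4-GO,E:wait,S:empty,W:wait | queues: N=0 E=2 S=0 W=1
Step 4 [EW]: N:wait,E:car2-GO,S:wait,W:car6-GO | queues: N=0 E=1 S=0 W=0
Step 5 [EW]: N:wait,E:car5-GO,S:wait,W:empty | queues: N=0 E=0 S=0 W=0
Car 1 crosses at step 1

1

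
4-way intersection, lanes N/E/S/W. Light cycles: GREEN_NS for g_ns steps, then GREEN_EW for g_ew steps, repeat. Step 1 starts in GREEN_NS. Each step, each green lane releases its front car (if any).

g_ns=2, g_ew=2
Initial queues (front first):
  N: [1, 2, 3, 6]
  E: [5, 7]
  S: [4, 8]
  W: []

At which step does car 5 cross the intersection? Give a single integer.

Step 1 [NS]: N:car1-GO,E:wait,S:car4-GO,W:wait | queues: N=3 E=2 S=1 W=0
Step 2 [NS]: N:car2-GO,E:wait,S:car8-GO,W:wait | queues: N=2 E=2 S=0 W=0
Step 3 [EW]: N:wait,E:car5-GO,S:wait,W:empty | queues: N=2 E=1 S=0 W=0
Step 4 [EW]: N:wait,E:car7-GO,S:wait,W:empty | queues: N=2 E=0 S=0 W=0
Step 5 [NS]: N:car3-GO,E:wait,S:empty,W:wait | queues: N=1 E=0 S=0 W=0
Step 6 [NS]: N:car6-GO,E:wait,S:empty,W:wait | queues: N=0 E=0 S=0 W=0
Car 5 crosses at step 3

3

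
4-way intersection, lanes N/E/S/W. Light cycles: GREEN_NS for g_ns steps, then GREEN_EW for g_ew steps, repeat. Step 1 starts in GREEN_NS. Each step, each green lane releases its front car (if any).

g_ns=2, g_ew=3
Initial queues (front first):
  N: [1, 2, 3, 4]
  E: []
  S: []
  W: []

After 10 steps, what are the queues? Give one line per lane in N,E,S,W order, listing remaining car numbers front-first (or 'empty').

Step 1 [NS]: N:car1-GO,E:wait,S:empty,W:wait | queues: N=3 E=0 S=0 W=0
Step 2 [NS]: N:car2-GO,E:wait,S:empty,W:wait | queues: N=2 E=0 S=0 W=0
Step 3 [EW]: N:wait,E:empty,S:wait,W:empty | queues: N=2 E=0 S=0 W=0
Step 4 [EW]: N:wait,E:empty,S:wait,W:empty | queues: N=2 E=0 S=0 W=0
Step 5 [EW]: N:wait,E:empty,S:wait,W:empty | queues: N=2 E=0 S=0 W=0
Step 6 [NS]: N:car3-GO,E:wait,S:empty,W:wait | queues: N=1 E=0 S=0 W=0
Step 7 [NS]: N:car4-GO,E:wait,S:empty,W:wait | queues: N=0 E=0 S=0 W=0

N: empty
E: empty
S: empty
W: empty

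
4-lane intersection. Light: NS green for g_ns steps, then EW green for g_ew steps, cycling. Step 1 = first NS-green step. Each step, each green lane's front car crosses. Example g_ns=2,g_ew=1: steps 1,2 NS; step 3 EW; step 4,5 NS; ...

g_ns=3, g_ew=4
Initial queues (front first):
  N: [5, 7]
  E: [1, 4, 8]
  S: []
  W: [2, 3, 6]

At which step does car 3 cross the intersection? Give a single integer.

Step 1 [NS]: N:car5-GO,E:wait,S:empty,W:wait | queues: N=1 E=3 S=0 W=3
Step 2 [NS]: N:car7-GO,E:wait,S:empty,W:wait | queues: N=0 E=3 S=0 W=3
Step 3 [NS]: N:empty,E:wait,S:empty,W:wait | queues: N=0 E=3 S=0 W=3
Step 4 [EW]: N:wait,E:car1-GO,S:wait,W:car2-GO | queues: N=0 E=2 S=0 W=2
Step 5 [EW]: N:wait,E:car4-GO,S:wait,W:car3-GO | queues: N=0 E=1 S=0 W=1
Step 6 [EW]: N:wait,E:car8-GO,S:wait,W:car6-GO | queues: N=0 E=0 S=0 W=0
Car 3 crosses at step 5

5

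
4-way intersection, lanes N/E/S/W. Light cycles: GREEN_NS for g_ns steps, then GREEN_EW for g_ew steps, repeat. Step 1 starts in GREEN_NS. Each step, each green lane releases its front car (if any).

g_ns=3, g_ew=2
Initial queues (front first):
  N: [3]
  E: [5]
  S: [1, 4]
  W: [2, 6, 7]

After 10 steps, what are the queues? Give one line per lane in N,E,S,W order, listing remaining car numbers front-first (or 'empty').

Step 1 [NS]: N:car3-GO,E:wait,S:car1-GO,W:wait | queues: N=0 E=1 S=1 W=3
Step 2 [NS]: N:empty,E:wait,S:car4-GO,W:wait | queues: N=0 E=1 S=0 W=3
Step 3 [NS]: N:empty,E:wait,S:empty,W:wait | queues: N=0 E=1 S=0 W=3
Step 4 [EW]: N:wait,E:car5-GO,S:wait,W:car2-GO | queues: N=0 E=0 S=0 W=2
Step 5 [EW]: N:wait,E:empty,S:wait,W:car6-GO | queues: N=0 E=0 S=0 W=1
Step 6 [NS]: N:empty,E:wait,S:empty,W:wait | queues: N=0 E=0 S=0 W=1
Step 7 [NS]: N:empty,E:wait,S:empty,W:wait | queues: N=0 E=0 S=0 W=1
Step 8 [NS]: N:empty,E:wait,S:empty,W:wait | queues: N=0 E=0 S=0 W=1
Step 9 [EW]: N:wait,E:empty,S:wait,W:car7-GO | queues: N=0 E=0 S=0 W=0

N: empty
E: empty
S: empty
W: empty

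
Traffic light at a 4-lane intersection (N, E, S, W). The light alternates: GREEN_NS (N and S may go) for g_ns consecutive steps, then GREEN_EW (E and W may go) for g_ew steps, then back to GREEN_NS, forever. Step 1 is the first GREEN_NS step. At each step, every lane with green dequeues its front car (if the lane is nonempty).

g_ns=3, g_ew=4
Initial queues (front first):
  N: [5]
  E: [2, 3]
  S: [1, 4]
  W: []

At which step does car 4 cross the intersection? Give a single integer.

Step 1 [NS]: N:car5-GO,E:wait,S:car1-GO,W:wait | queues: N=0 E=2 S=1 W=0
Step 2 [NS]: N:empty,E:wait,S:car4-GO,W:wait | queues: N=0 E=2 S=0 W=0
Step 3 [NS]: N:empty,E:wait,S:empty,W:wait | queues: N=0 E=2 S=0 W=0
Step 4 [EW]: N:wait,E:car2-GO,S:wait,W:empty | queues: N=0 E=1 S=0 W=0
Step 5 [EW]: N:wait,E:car3-GO,S:wait,W:empty | queues: N=0 E=0 S=0 W=0
Car 4 crosses at step 2

2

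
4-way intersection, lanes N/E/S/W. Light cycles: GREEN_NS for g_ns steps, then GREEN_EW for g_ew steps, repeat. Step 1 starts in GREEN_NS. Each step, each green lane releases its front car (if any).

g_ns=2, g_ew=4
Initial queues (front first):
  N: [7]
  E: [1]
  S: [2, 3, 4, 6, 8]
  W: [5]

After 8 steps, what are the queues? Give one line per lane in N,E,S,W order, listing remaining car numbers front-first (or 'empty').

Step 1 [NS]: N:car7-GO,E:wait,S:car2-GO,W:wait | queues: N=0 E=1 S=4 W=1
Step 2 [NS]: N:empty,E:wait,S:car3-GO,W:wait | queues: N=0 E=1 S=3 W=1
Step 3 [EW]: N:wait,E:car1-GO,S:wait,W:car5-GO | queues: N=0 E=0 S=3 W=0
Step 4 [EW]: N:wait,E:empty,S:wait,W:empty | queues: N=0 E=0 S=3 W=0
Step 5 [EW]: N:wait,E:empty,S:wait,W:empty | queues: N=0 E=0 S=3 W=0
Step 6 [EW]: N:wait,E:empty,S:wait,W:empty | queues: N=0 E=0 S=3 W=0
Step 7 [NS]: N:empty,E:wait,S:car4-GO,W:wait | queues: N=0 E=0 S=2 W=0
Step 8 [NS]: N:empty,E:wait,S:car6-GO,W:wait | queues: N=0 E=0 S=1 W=0

N: empty
E: empty
S: 8
W: empty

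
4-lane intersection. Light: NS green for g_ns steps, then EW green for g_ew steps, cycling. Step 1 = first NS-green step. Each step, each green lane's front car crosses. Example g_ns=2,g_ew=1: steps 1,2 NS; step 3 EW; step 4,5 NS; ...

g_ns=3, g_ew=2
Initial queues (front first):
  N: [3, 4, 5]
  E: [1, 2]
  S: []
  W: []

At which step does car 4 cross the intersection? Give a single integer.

Step 1 [NS]: N:car3-GO,E:wait,S:empty,W:wait | queues: N=2 E=2 S=0 W=0
Step 2 [NS]: N:car4-GO,E:wait,S:empty,W:wait | queues: N=1 E=2 S=0 W=0
Step 3 [NS]: N:car5-GO,E:wait,S:empty,W:wait | queues: N=0 E=2 S=0 W=0
Step 4 [EW]: N:wait,E:car1-GO,S:wait,W:empty | queues: N=0 E=1 S=0 W=0
Step 5 [EW]: N:wait,E:car2-GO,S:wait,W:empty | queues: N=0 E=0 S=0 W=0
Car 4 crosses at step 2

2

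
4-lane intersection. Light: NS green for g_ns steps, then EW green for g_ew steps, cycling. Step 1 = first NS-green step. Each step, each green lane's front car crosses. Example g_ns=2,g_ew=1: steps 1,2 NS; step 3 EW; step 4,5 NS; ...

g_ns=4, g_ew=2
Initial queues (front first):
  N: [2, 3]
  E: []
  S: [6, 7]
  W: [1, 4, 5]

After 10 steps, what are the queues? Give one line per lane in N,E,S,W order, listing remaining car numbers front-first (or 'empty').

Step 1 [NS]: N:car2-GO,E:wait,S:car6-GO,W:wait | queues: N=1 E=0 S=1 W=3
Step 2 [NS]: N:car3-GO,E:wait,S:car7-GO,W:wait | queues: N=0 E=0 S=0 W=3
Step 3 [NS]: N:empty,E:wait,S:empty,W:wait | queues: N=0 E=0 S=0 W=3
Step 4 [NS]: N:empty,E:wait,S:empty,W:wait | queues: N=0 E=0 S=0 W=3
Step 5 [EW]: N:wait,E:empty,S:wait,W:car1-GO | queues: N=0 E=0 S=0 W=2
Step 6 [EW]: N:wait,E:empty,S:wait,W:car4-GO | queues: N=0 E=0 S=0 W=1
Step 7 [NS]: N:empty,E:wait,S:empty,W:wait | queues: N=0 E=0 S=0 W=1
Step 8 [NS]: N:empty,E:wait,S:empty,W:wait | queues: N=0 E=0 S=0 W=1
Step 9 [NS]: N:empty,E:wait,S:empty,W:wait | queues: N=0 E=0 S=0 W=1
Step 10 [NS]: N:empty,E:wait,S:empty,W:wait | queues: N=0 E=0 S=0 W=1

N: empty
E: empty
S: empty
W: 5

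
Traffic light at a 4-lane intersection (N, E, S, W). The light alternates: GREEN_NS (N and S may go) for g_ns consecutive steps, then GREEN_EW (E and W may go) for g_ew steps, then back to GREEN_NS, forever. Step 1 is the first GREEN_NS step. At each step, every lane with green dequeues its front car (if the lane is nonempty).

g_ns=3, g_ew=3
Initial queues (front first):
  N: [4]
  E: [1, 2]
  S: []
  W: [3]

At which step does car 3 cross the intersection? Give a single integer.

Step 1 [NS]: N:car4-GO,E:wait,S:empty,W:wait | queues: N=0 E=2 S=0 W=1
Step 2 [NS]: N:empty,E:wait,S:empty,W:wait | queues: N=0 E=2 S=0 W=1
Step 3 [NS]: N:empty,E:wait,S:empty,W:wait | queues: N=0 E=2 S=0 W=1
Step 4 [EW]: N:wait,E:car1-GO,S:wait,W:car3-GO | queues: N=0 E=1 S=0 W=0
Step 5 [EW]: N:wait,E:car2-GO,S:wait,W:empty | queues: N=0 E=0 S=0 W=0
Car 3 crosses at step 4

4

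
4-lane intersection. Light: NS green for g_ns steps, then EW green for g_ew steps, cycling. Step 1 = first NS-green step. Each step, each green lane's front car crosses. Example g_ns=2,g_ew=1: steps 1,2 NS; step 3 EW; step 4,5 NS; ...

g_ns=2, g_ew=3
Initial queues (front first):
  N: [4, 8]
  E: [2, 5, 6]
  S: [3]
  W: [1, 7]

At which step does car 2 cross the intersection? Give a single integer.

Step 1 [NS]: N:car4-GO,E:wait,S:car3-GO,W:wait | queues: N=1 E=3 S=0 W=2
Step 2 [NS]: N:car8-GO,E:wait,S:empty,W:wait | queues: N=0 E=3 S=0 W=2
Step 3 [EW]: N:wait,E:car2-GO,S:wait,W:car1-GO | queues: N=0 E=2 S=0 W=1
Step 4 [EW]: N:wait,E:car5-GO,S:wait,W:car7-GO | queues: N=0 E=1 S=0 W=0
Step 5 [EW]: N:wait,E:car6-GO,S:wait,W:empty | queues: N=0 E=0 S=0 W=0
Car 2 crosses at step 3

3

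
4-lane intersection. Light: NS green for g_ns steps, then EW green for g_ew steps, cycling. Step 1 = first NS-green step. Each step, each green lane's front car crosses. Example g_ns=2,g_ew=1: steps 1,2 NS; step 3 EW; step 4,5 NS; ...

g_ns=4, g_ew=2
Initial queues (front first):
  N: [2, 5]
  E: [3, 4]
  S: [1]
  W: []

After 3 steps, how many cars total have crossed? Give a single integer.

Step 1 [NS]: N:car2-GO,E:wait,S:car1-GO,W:wait | queues: N=1 E=2 S=0 W=0
Step 2 [NS]: N:car5-GO,E:wait,S:empty,W:wait | queues: N=0 E=2 S=0 W=0
Step 3 [NS]: N:empty,E:wait,S:empty,W:wait | queues: N=0 E=2 S=0 W=0
Cars crossed by step 3: 3

Answer: 3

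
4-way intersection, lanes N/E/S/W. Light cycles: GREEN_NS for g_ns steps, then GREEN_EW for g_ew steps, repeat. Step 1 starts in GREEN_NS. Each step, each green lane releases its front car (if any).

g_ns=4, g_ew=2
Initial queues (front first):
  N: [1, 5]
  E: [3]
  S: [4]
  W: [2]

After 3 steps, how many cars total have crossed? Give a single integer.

Answer: 3

Derivation:
Step 1 [NS]: N:car1-GO,E:wait,S:car4-GO,W:wait | queues: N=1 E=1 S=0 W=1
Step 2 [NS]: N:car5-GO,E:wait,S:empty,W:wait | queues: N=0 E=1 S=0 W=1
Step 3 [NS]: N:empty,E:wait,S:empty,W:wait | queues: N=0 E=1 S=0 W=1
Cars crossed by step 3: 3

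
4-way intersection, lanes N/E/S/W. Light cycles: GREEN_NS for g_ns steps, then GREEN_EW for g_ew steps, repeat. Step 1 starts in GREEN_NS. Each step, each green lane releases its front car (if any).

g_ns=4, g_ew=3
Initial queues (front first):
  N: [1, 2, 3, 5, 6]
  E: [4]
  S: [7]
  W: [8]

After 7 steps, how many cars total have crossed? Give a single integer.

Answer: 7

Derivation:
Step 1 [NS]: N:car1-GO,E:wait,S:car7-GO,W:wait | queues: N=4 E=1 S=0 W=1
Step 2 [NS]: N:car2-GO,E:wait,S:empty,W:wait | queues: N=3 E=1 S=0 W=1
Step 3 [NS]: N:car3-GO,E:wait,S:empty,W:wait | queues: N=2 E=1 S=0 W=1
Step 4 [NS]: N:car5-GO,E:wait,S:empty,W:wait | queues: N=1 E=1 S=0 W=1
Step 5 [EW]: N:wait,E:car4-GO,S:wait,W:car8-GO | queues: N=1 E=0 S=0 W=0
Step 6 [EW]: N:wait,E:empty,S:wait,W:empty | queues: N=1 E=0 S=0 W=0
Step 7 [EW]: N:wait,E:empty,S:wait,W:empty | queues: N=1 E=0 S=0 W=0
Cars crossed by step 7: 7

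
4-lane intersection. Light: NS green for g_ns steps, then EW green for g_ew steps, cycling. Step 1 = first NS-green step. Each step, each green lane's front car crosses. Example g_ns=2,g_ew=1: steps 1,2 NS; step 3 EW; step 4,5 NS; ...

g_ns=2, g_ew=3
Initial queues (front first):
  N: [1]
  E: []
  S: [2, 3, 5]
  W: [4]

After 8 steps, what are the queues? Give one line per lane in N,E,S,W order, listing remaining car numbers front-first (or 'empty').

Step 1 [NS]: N:car1-GO,E:wait,S:car2-GO,W:wait | queues: N=0 E=0 S=2 W=1
Step 2 [NS]: N:empty,E:wait,S:car3-GO,W:wait | queues: N=0 E=0 S=1 W=1
Step 3 [EW]: N:wait,E:empty,S:wait,W:car4-GO | queues: N=0 E=0 S=1 W=0
Step 4 [EW]: N:wait,E:empty,S:wait,W:empty | queues: N=0 E=0 S=1 W=0
Step 5 [EW]: N:wait,E:empty,S:wait,W:empty | queues: N=0 E=0 S=1 W=0
Step 6 [NS]: N:empty,E:wait,S:car5-GO,W:wait | queues: N=0 E=0 S=0 W=0

N: empty
E: empty
S: empty
W: empty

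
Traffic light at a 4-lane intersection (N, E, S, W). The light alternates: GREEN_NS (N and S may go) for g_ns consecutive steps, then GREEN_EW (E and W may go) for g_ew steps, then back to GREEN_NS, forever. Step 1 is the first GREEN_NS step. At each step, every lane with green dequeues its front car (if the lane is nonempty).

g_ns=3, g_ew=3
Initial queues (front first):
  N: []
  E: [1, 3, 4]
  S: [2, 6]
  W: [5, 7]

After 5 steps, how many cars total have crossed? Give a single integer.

Answer: 6

Derivation:
Step 1 [NS]: N:empty,E:wait,S:car2-GO,W:wait | queues: N=0 E=3 S=1 W=2
Step 2 [NS]: N:empty,E:wait,S:car6-GO,W:wait | queues: N=0 E=3 S=0 W=2
Step 3 [NS]: N:empty,E:wait,S:empty,W:wait | queues: N=0 E=3 S=0 W=2
Step 4 [EW]: N:wait,E:car1-GO,S:wait,W:car5-GO | queues: N=0 E=2 S=0 W=1
Step 5 [EW]: N:wait,E:car3-GO,S:wait,W:car7-GO | queues: N=0 E=1 S=0 W=0
Cars crossed by step 5: 6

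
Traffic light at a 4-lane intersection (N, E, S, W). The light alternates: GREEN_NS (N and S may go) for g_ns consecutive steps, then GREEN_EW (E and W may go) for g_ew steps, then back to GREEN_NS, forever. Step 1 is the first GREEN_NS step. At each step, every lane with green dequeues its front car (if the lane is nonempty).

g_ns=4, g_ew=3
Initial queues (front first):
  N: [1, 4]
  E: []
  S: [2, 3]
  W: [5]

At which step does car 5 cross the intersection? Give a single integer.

Step 1 [NS]: N:car1-GO,E:wait,S:car2-GO,W:wait | queues: N=1 E=0 S=1 W=1
Step 2 [NS]: N:car4-GO,E:wait,S:car3-GO,W:wait | queues: N=0 E=0 S=0 W=1
Step 3 [NS]: N:empty,E:wait,S:empty,W:wait | queues: N=0 E=0 S=0 W=1
Step 4 [NS]: N:empty,E:wait,S:empty,W:wait | queues: N=0 E=0 S=0 W=1
Step 5 [EW]: N:wait,E:empty,S:wait,W:car5-GO | queues: N=0 E=0 S=0 W=0
Car 5 crosses at step 5

5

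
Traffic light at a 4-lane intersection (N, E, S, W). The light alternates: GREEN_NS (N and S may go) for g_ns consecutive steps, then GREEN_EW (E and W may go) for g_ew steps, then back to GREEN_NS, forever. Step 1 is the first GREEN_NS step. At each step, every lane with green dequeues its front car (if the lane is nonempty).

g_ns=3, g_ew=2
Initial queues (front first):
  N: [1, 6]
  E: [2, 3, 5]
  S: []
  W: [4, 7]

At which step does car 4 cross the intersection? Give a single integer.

Step 1 [NS]: N:car1-GO,E:wait,S:empty,W:wait | queues: N=1 E=3 S=0 W=2
Step 2 [NS]: N:car6-GO,E:wait,S:empty,W:wait | queues: N=0 E=3 S=0 W=2
Step 3 [NS]: N:empty,E:wait,S:empty,W:wait | queues: N=0 E=3 S=0 W=2
Step 4 [EW]: N:wait,E:car2-GO,S:wait,W:car4-GO | queues: N=0 E=2 S=0 W=1
Step 5 [EW]: N:wait,E:car3-GO,S:wait,W:car7-GO | queues: N=0 E=1 S=0 W=0
Step 6 [NS]: N:empty,E:wait,S:empty,W:wait | queues: N=0 E=1 S=0 W=0
Step 7 [NS]: N:empty,E:wait,S:empty,W:wait | queues: N=0 E=1 S=0 W=0
Step 8 [NS]: N:empty,E:wait,S:empty,W:wait | queues: N=0 E=1 S=0 W=0
Step 9 [EW]: N:wait,E:car5-GO,S:wait,W:empty | queues: N=0 E=0 S=0 W=0
Car 4 crosses at step 4

4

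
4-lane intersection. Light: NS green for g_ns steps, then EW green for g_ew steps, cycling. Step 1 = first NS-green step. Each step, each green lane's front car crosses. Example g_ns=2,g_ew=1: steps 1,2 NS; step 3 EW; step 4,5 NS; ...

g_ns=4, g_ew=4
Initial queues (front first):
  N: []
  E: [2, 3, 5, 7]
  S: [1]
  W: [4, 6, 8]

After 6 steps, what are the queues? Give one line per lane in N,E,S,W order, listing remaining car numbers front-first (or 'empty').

Step 1 [NS]: N:empty,E:wait,S:car1-GO,W:wait | queues: N=0 E=4 S=0 W=3
Step 2 [NS]: N:empty,E:wait,S:empty,W:wait | queues: N=0 E=4 S=0 W=3
Step 3 [NS]: N:empty,E:wait,S:empty,W:wait | queues: N=0 E=4 S=0 W=3
Step 4 [NS]: N:empty,E:wait,S:empty,W:wait | queues: N=0 E=4 S=0 W=3
Step 5 [EW]: N:wait,E:car2-GO,S:wait,W:car4-GO | queues: N=0 E=3 S=0 W=2
Step 6 [EW]: N:wait,E:car3-GO,S:wait,W:car6-GO | queues: N=0 E=2 S=0 W=1

N: empty
E: 5 7
S: empty
W: 8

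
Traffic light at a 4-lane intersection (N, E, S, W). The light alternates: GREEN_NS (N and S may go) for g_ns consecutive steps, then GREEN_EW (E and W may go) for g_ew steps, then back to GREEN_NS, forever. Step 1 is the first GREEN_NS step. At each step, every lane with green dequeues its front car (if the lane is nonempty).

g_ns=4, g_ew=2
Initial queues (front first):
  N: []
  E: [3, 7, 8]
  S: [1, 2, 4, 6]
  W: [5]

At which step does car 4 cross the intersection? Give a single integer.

Step 1 [NS]: N:empty,E:wait,S:car1-GO,W:wait | queues: N=0 E=3 S=3 W=1
Step 2 [NS]: N:empty,E:wait,S:car2-GO,W:wait | queues: N=0 E=3 S=2 W=1
Step 3 [NS]: N:empty,E:wait,S:car4-GO,W:wait | queues: N=0 E=3 S=1 W=1
Step 4 [NS]: N:empty,E:wait,S:car6-GO,W:wait | queues: N=0 E=3 S=0 W=1
Step 5 [EW]: N:wait,E:car3-GO,S:wait,W:car5-GO | queues: N=0 E=2 S=0 W=0
Step 6 [EW]: N:wait,E:car7-GO,S:wait,W:empty | queues: N=0 E=1 S=0 W=0
Step 7 [NS]: N:empty,E:wait,S:empty,W:wait | queues: N=0 E=1 S=0 W=0
Step 8 [NS]: N:empty,E:wait,S:empty,W:wait | queues: N=0 E=1 S=0 W=0
Step 9 [NS]: N:empty,E:wait,S:empty,W:wait | queues: N=0 E=1 S=0 W=0
Step 10 [NS]: N:empty,E:wait,S:empty,W:wait | queues: N=0 E=1 S=0 W=0
Step 11 [EW]: N:wait,E:car8-GO,S:wait,W:empty | queues: N=0 E=0 S=0 W=0
Car 4 crosses at step 3

3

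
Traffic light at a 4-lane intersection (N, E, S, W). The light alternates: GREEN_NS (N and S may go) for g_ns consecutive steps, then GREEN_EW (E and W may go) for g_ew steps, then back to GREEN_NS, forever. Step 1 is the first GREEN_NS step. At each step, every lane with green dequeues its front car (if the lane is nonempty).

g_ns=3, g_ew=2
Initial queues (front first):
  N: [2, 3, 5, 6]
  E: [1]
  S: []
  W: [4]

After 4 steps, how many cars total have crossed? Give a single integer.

Answer: 5

Derivation:
Step 1 [NS]: N:car2-GO,E:wait,S:empty,W:wait | queues: N=3 E=1 S=0 W=1
Step 2 [NS]: N:car3-GO,E:wait,S:empty,W:wait | queues: N=2 E=1 S=0 W=1
Step 3 [NS]: N:car5-GO,E:wait,S:empty,W:wait | queues: N=1 E=1 S=0 W=1
Step 4 [EW]: N:wait,E:car1-GO,S:wait,W:car4-GO | queues: N=1 E=0 S=0 W=0
Cars crossed by step 4: 5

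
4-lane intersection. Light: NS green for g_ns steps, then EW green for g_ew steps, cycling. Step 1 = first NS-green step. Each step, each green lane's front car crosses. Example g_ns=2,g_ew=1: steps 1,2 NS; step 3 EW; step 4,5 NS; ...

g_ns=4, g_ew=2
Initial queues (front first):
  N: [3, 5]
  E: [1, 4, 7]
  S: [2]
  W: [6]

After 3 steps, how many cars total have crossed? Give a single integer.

Step 1 [NS]: N:car3-GO,E:wait,S:car2-GO,W:wait | queues: N=1 E=3 S=0 W=1
Step 2 [NS]: N:car5-GO,E:wait,S:empty,W:wait | queues: N=0 E=3 S=0 W=1
Step 3 [NS]: N:empty,E:wait,S:empty,W:wait | queues: N=0 E=3 S=0 W=1
Cars crossed by step 3: 3

Answer: 3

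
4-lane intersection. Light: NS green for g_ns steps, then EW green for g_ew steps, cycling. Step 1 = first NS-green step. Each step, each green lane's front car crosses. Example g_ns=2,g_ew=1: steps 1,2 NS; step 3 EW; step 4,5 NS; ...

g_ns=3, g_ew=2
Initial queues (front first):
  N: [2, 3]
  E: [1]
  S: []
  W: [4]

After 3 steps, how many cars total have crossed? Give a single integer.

Answer: 2

Derivation:
Step 1 [NS]: N:car2-GO,E:wait,S:empty,W:wait | queues: N=1 E=1 S=0 W=1
Step 2 [NS]: N:car3-GO,E:wait,S:empty,W:wait | queues: N=0 E=1 S=0 W=1
Step 3 [NS]: N:empty,E:wait,S:empty,W:wait | queues: N=0 E=1 S=0 W=1
Cars crossed by step 3: 2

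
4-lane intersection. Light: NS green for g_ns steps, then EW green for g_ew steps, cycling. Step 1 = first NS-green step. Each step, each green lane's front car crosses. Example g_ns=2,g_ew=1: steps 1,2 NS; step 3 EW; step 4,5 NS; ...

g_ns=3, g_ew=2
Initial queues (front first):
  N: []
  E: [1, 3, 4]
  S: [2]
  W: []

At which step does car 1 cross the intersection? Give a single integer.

Step 1 [NS]: N:empty,E:wait,S:car2-GO,W:wait | queues: N=0 E=3 S=0 W=0
Step 2 [NS]: N:empty,E:wait,S:empty,W:wait | queues: N=0 E=3 S=0 W=0
Step 3 [NS]: N:empty,E:wait,S:empty,W:wait | queues: N=0 E=3 S=0 W=0
Step 4 [EW]: N:wait,E:car1-GO,S:wait,W:empty | queues: N=0 E=2 S=0 W=0
Step 5 [EW]: N:wait,E:car3-GO,S:wait,W:empty | queues: N=0 E=1 S=0 W=0
Step 6 [NS]: N:empty,E:wait,S:empty,W:wait | queues: N=0 E=1 S=0 W=0
Step 7 [NS]: N:empty,E:wait,S:empty,W:wait | queues: N=0 E=1 S=0 W=0
Step 8 [NS]: N:empty,E:wait,S:empty,W:wait | queues: N=0 E=1 S=0 W=0
Step 9 [EW]: N:wait,E:car4-GO,S:wait,W:empty | queues: N=0 E=0 S=0 W=0
Car 1 crosses at step 4

4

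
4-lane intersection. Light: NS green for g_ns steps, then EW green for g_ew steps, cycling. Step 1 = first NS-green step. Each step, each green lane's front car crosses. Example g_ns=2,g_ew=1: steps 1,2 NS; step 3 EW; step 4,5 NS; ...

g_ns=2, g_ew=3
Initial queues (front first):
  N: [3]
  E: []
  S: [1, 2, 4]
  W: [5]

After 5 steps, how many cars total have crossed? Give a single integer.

Step 1 [NS]: N:car3-GO,E:wait,S:car1-GO,W:wait | queues: N=0 E=0 S=2 W=1
Step 2 [NS]: N:empty,E:wait,S:car2-GO,W:wait | queues: N=0 E=0 S=1 W=1
Step 3 [EW]: N:wait,E:empty,S:wait,W:car5-GO | queues: N=0 E=0 S=1 W=0
Step 4 [EW]: N:wait,E:empty,S:wait,W:empty | queues: N=0 E=0 S=1 W=0
Step 5 [EW]: N:wait,E:empty,S:wait,W:empty | queues: N=0 E=0 S=1 W=0
Cars crossed by step 5: 4

Answer: 4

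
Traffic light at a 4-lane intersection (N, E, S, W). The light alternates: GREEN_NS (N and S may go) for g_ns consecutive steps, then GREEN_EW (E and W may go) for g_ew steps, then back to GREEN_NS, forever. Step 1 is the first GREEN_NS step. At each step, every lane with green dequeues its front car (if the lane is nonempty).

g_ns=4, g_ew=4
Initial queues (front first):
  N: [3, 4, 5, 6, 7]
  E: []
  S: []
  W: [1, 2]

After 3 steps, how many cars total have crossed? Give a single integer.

Step 1 [NS]: N:car3-GO,E:wait,S:empty,W:wait | queues: N=4 E=0 S=0 W=2
Step 2 [NS]: N:car4-GO,E:wait,S:empty,W:wait | queues: N=3 E=0 S=0 W=2
Step 3 [NS]: N:car5-GO,E:wait,S:empty,W:wait | queues: N=2 E=0 S=0 W=2
Cars crossed by step 3: 3

Answer: 3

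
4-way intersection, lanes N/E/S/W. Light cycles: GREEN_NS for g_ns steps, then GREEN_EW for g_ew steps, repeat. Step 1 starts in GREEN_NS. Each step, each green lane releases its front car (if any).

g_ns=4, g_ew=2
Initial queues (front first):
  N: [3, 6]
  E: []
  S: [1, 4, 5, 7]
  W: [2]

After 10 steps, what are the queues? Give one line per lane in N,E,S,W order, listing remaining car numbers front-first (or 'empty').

Step 1 [NS]: N:car3-GO,E:wait,S:car1-GO,W:wait | queues: N=1 E=0 S=3 W=1
Step 2 [NS]: N:car6-GO,E:wait,S:car4-GO,W:wait | queues: N=0 E=0 S=2 W=1
Step 3 [NS]: N:empty,E:wait,S:car5-GO,W:wait | queues: N=0 E=0 S=1 W=1
Step 4 [NS]: N:empty,E:wait,S:car7-GO,W:wait | queues: N=0 E=0 S=0 W=1
Step 5 [EW]: N:wait,E:empty,S:wait,W:car2-GO | queues: N=0 E=0 S=0 W=0

N: empty
E: empty
S: empty
W: empty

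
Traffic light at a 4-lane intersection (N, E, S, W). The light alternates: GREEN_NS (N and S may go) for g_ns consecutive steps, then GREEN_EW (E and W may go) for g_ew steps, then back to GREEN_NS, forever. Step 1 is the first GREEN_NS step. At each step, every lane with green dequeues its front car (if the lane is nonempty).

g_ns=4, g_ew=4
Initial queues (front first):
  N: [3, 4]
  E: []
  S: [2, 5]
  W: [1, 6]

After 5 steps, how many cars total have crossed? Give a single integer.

Step 1 [NS]: N:car3-GO,E:wait,S:car2-GO,W:wait | queues: N=1 E=0 S=1 W=2
Step 2 [NS]: N:car4-GO,E:wait,S:car5-GO,W:wait | queues: N=0 E=0 S=0 W=2
Step 3 [NS]: N:empty,E:wait,S:empty,W:wait | queues: N=0 E=0 S=0 W=2
Step 4 [NS]: N:empty,E:wait,S:empty,W:wait | queues: N=0 E=0 S=0 W=2
Step 5 [EW]: N:wait,E:empty,S:wait,W:car1-GO | queues: N=0 E=0 S=0 W=1
Cars crossed by step 5: 5

Answer: 5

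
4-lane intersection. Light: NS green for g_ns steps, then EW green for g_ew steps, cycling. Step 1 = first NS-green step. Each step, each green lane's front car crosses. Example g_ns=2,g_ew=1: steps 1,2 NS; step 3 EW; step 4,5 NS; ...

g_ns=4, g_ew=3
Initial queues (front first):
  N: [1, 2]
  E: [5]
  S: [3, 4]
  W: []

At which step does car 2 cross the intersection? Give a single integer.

Step 1 [NS]: N:car1-GO,E:wait,S:car3-GO,W:wait | queues: N=1 E=1 S=1 W=0
Step 2 [NS]: N:car2-GO,E:wait,S:car4-GO,W:wait | queues: N=0 E=1 S=0 W=0
Step 3 [NS]: N:empty,E:wait,S:empty,W:wait | queues: N=0 E=1 S=0 W=0
Step 4 [NS]: N:empty,E:wait,S:empty,W:wait | queues: N=0 E=1 S=0 W=0
Step 5 [EW]: N:wait,E:car5-GO,S:wait,W:empty | queues: N=0 E=0 S=0 W=0
Car 2 crosses at step 2

2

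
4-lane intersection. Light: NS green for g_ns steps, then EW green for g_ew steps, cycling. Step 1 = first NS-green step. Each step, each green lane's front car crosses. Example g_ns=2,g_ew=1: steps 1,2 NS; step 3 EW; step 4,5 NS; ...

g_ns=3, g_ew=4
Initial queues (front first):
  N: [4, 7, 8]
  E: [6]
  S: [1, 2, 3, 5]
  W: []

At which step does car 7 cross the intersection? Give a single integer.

Step 1 [NS]: N:car4-GO,E:wait,S:car1-GO,W:wait | queues: N=2 E=1 S=3 W=0
Step 2 [NS]: N:car7-GO,E:wait,S:car2-GO,W:wait | queues: N=1 E=1 S=2 W=0
Step 3 [NS]: N:car8-GO,E:wait,S:car3-GO,W:wait | queues: N=0 E=1 S=1 W=0
Step 4 [EW]: N:wait,E:car6-GO,S:wait,W:empty | queues: N=0 E=0 S=1 W=0
Step 5 [EW]: N:wait,E:empty,S:wait,W:empty | queues: N=0 E=0 S=1 W=0
Step 6 [EW]: N:wait,E:empty,S:wait,W:empty | queues: N=0 E=0 S=1 W=0
Step 7 [EW]: N:wait,E:empty,S:wait,W:empty | queues: N=0 E=0 S=1 W=0
Step 8 [NS]: N:empty,E:wait,S:car5-GO,W:wait | queues: N=0 E=0 S=0 W=0
Car 7 crosses at step 2

2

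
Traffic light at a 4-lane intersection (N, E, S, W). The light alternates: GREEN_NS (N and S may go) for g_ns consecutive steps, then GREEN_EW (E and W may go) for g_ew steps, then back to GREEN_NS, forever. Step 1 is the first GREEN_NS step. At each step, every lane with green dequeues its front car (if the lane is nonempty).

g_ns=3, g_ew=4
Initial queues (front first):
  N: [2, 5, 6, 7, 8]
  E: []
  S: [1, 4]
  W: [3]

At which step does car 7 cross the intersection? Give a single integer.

Step 1 [NS]: N:car2-GO,E:wait,S:car1-GO,W:wait | queues: N=4 E=0 S=1 W=1
Step 2 [NS]: N:car5-GO,E:wait,S:car4-GO,W:wait | queues: N=3 E=0 S=0 W=1
Step 3 [NS]: N:car6-GO,E:wait,S:empty,W:wait | queues: N=2 E=0 S=0 W=1
Step 4 [EW]: N:wait,E:empty,S:wait,W:car3-GO | queues: N=2 E=0 S=0 W=0
Step 5 [EW]: N:wait,E:empty,S:wait,W:empty | queues: N=2 E=0 S=0 W=0
Step 6 [EW]: N:wait,E:empty,S:wait,W:empty | queues: N=2 E=0 S=0 W=0
Step 7 [EW]: N:wait,E:empty,S:wait,W:empty | queues: N=2 E=0 S=0 W=0
Step 8 [NS]: N:car7-GO,E:wait,S:empty,W:wait | queues: N=1 E=0 S=0 W=0
Step 9 [NS]: N:car8-GO,E:wait,S:empty,W:wait | queues: N=0 E=0 S=0 W=0
Car 7 crosses at step 8

8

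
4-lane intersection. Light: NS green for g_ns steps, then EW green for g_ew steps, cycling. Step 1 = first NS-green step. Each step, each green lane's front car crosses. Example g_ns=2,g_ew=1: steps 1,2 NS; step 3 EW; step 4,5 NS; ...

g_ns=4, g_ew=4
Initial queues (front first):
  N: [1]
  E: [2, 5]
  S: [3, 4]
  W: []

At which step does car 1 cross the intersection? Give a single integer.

Step 1 [NS]: N:car1-GO,E:wait,S:car3-GO,W:wait | queues: N=0 E=2 S=1 W=0
Step 2 [NS]: N:empty,E:wait,S:car4-GO,W:wait | queues: N=0 E=2 S=0 W=0
Step 3 [NS]: N:empty,E:wait,S:empty,W:wait | queues: N=0 E=2 S=0 W=0
Step 4 [NS]: N:empty,E:wait,S:empty,W:wait | queues: N=0 E=2 S=0 W=0
Step 5 [EW]: N:wait,E:car2-GO,S:wait,W:empty | queues: N=0 E=1 S=0 W=0
Step 6 [EW]: N:wait,E:car5-GO,S:wait,W:empty | queues: N=0 E=0 S=0 W=0
Car 1 crosses at step 1

1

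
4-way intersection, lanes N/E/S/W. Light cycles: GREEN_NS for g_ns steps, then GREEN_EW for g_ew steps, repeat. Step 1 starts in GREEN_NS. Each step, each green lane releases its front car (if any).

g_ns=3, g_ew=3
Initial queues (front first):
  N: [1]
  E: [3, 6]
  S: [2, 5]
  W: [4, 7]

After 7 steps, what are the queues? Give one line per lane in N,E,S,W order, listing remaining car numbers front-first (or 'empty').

Step 1 [NS]: N:car1-GO,E:wait,S:car2-GO,W:wait | queues: N=0 E=2 S=1 W=2
Step 2 [NS]: N:empty,E:wait,S:car5-GO,W:wait | queues: N=0 E=2 S=0 W=2
Step 3 [NS]: N:empty,E:wait,S:empty,W:wait | queues: N=0 E=2 S=0 W=2
Step 4 [EW]: N:wait,E:car3-GO,S:wait,W:car4-GO | queues: N=0 E=1 S=0 W=1
Step 5 [EW]: N:wait,E:car6-GO,S:wait,W:car7-GO | queues: N=0 E=0 S=0 W=0

N: empty
E: empty
S: empty
W: empty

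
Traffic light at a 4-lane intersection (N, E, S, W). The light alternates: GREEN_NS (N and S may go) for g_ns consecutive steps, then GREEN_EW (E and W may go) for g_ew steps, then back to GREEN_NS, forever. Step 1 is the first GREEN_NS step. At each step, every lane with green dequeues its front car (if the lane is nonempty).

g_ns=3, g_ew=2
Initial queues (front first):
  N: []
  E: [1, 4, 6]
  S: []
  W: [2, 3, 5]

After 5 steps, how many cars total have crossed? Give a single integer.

Step 1 [NS]: N:empty,E:wait,S:empty,W:wait | queues: N=0 E=3 S=0 W=3
Step 2 [NS]: N:empty,E:wait,S:empty,W:wait | queues: N=0 E=3 S=0 W=3
Step 3 [NS]: N:empty,E:wait,S:empty,W:wait | queues: N=0 E=3 S=0 W=3
Step 4 [EW]: N:wait,E:car1-GO,S:wait,W:car2-GO | queues: N=0 E=2 S=0 W=2
Step 5 [EW]: N:wait,E:car4-GO,S:wait,W:car3-GO | queues: N=0 E=1 S=0 W=1
Cars crossed by step 5: 4

Answer: 4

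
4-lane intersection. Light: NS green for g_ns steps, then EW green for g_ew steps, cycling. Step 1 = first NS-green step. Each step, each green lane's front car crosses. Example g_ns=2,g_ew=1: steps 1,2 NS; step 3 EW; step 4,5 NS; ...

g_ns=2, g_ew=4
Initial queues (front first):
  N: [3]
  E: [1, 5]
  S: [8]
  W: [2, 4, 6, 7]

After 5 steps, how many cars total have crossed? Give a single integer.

Answer: 7

Derivation:
Step 1 [NS]: N:car3-GO,E:wait,S:car8-GO,W:wait | queues: N=0 E=2 S=0 W=4
Step 2 [NS]: N:empty,E:wait,S:empty,W:wait | queues: N=0 E=2 S=0 W=4
Step 3 [EW]: N:wait,E:car1-GO,S:wait,W:car2-GO | queues: N=0 E=1 S=0 W=3
Step 4 [EW]: N:wait,E:car5-GO,S:wait,W:car4-GO | queues: N=0 E=0 S=0 W=2
Step 5 [EW]: N:wait,E:empty,S:wait,W:car6-GO | queues: N=0 E=0 S=0 W=1
Cars crossed by step 5: 7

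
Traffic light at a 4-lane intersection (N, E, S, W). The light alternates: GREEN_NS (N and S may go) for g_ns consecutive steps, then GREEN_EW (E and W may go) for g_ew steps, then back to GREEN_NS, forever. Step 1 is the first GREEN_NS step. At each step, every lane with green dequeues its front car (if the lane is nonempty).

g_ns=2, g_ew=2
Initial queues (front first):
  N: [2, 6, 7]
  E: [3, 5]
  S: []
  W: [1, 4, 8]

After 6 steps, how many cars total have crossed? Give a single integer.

Answer: 7

Derivation:
Step 1 [NS]: N:car2-GO,E:wait,S:empty,W:wait | queues: N=2 E=2 S=0 W=3
Step 2 [NS]: N:car6-GO,E:wait,S:empty,W:wait | queues: N=1 E=2 S=0 W=3
Step 3 [EW]: N:wait,E:car3-GO,S:wait,W:car1-GO | queues: N=1 E=1 S=0 W=2
Step 4 [EW]: N:wait,E:car5-GO,S:wait,W:car4-GO | queues: N=1 E=0 S=0 W=1
Step 5 [NS]: N:car7-GO,E:wait,S:empty,W:wait | queues: N=0 E=0 S=0 W=1
Step 6 [NS]: N:empty,E:wait,S:empty,W:wait | queues: N=0 E=0 S=0 W=1
Cars crossed by step 6: 7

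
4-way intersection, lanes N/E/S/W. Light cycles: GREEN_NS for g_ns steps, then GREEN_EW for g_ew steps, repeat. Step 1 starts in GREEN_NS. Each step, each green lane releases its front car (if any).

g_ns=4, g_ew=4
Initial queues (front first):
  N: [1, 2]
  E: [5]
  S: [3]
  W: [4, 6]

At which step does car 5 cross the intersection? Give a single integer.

Step 1 [NS]: N:car1-GO,E:wait,S:car3-GO,W:wait | queues: N=1 E=1 S=0 W=2
Step 2 [NS]: N:car2-GO,E:wait,S:empty,W:wait | queues: N=0 E=1 S=0 W=2
Step 3 [NS]: N:empty,E:wait,S:empty,W:wait | queues: N=0 E=1 S=0 W=2
Step 4 [NS]: N:empty,E:wait,S:empty,W:wait | queues: N=0 E=1 S=0 W=2
Step 5 [EW]: N:wait,E:car5-GO,S:wait,W:car4-GO | queues: N=0 E=0 S=0 W=1
Step 6 [EW]: N:wait,E:empty,S:wait,W:car6-GO | queues: N=0 E=0 S=0 W=0
Car 5 crosses at step 5

5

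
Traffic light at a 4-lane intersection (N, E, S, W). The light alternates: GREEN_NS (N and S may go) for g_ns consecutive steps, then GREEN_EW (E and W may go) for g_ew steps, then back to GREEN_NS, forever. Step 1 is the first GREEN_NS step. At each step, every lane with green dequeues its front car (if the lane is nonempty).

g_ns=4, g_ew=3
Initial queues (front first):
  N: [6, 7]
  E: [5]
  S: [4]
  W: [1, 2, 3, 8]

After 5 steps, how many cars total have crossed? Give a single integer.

Answer: 5

Derivation:
Step 1 [NS]: N:car6-GO,E:wait,S:car4-GO,W:wait | queues: N=1 E=1 S=0 W=4
Step 2 [NS]: N:car7-GO,E:wait,S:empty,W:wait | queues: N=0 E=1 S=0 W=4
Step 3 [NS]: N:empty,E:wait,S:empty,W:wait | queues: N=0 E=1 S=0 W=4
Step 4 [NS]: N:empty,E:wait,S:empty,W:wait | queues: N=0 E=1 S=0 W=4
Step 5 [EW]: N:wait,E:car5-GO,S:wait,W:car1-GO | queues: N=0 E=0 S=0 W=3
Cars crossed by step 5: 5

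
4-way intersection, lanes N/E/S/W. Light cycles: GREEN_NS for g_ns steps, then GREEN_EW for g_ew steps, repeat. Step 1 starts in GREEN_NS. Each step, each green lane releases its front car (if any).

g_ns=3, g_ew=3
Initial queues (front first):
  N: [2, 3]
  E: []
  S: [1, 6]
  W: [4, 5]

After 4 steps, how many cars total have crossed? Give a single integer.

Answer: 5

Derivation:
Step 1 [NS]: N:car2-GO,E:wait,S:car1-GO,W:wait | queues: N=1 E=0 S=1 W=2
Step 2 [NS]: N:car3-GO,E:wait,S:car6-GO,W:wait | queues: N=0 E=0 S=0 W=2
Step 3 [NS]: N:empty,E:wait,S:empty,W:wait | queues: N=0 E=0 S=0 W=2
Step 4 [EW]: N:wait,E:empty,S:wait,W:car4-GO | queues: N=0 E=0 S=0 W=1
Cars crossed by step 4: 5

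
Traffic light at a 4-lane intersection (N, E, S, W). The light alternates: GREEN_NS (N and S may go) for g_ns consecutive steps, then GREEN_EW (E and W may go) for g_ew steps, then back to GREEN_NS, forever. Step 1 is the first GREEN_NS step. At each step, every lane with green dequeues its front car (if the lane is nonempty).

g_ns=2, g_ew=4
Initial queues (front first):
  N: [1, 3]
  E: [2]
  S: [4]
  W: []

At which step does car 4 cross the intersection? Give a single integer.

Step 1 [NS]: N:car1-GO,E:wait,S:car4-GO,W:wait | queues: N=1 E=1 S=0 W=0
Step 2 [NS]: N:car3-GO,E:wait,S:empty,W:wait | queues: N=0 E=1 S=0 W=0
Step 3 [EW]: N:wait,E:car2-GO,S:wait,W:empty | queues: N=0 E=0 S=0 W=0
Car 4 crosses at step 1

1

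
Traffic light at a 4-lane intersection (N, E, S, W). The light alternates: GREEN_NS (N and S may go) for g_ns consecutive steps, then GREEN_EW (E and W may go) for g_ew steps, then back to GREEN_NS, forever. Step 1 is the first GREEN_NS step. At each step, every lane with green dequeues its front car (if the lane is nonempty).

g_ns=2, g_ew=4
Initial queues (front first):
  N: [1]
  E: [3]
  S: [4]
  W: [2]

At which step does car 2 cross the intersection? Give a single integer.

Step 1 [NS]: N:car1-GO,E:wait,S:car4-GO,W:wait | queues: N=0 E=1 S=0 W=1
Step 2 [NS]: N:empty,E:wait,S:empty,W:wait | queues: N=0 E=1 S=0 W=1
Step 3 [EW]: N:wait,E:car3-GO,S:wait,W:car2-GO | queues: N=0 E=0 S=0 W=0
Car 2 crosses at step 3

3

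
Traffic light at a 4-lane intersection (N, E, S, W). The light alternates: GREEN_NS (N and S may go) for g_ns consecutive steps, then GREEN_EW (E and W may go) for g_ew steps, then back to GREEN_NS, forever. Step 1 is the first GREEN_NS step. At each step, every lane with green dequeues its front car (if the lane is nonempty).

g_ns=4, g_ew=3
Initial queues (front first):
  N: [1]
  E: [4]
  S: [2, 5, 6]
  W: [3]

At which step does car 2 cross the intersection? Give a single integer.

Step 1 [NS]: N:car1-GO,E:wait,S:car2-GO,W:wait | queues: N=0 E=1 S=2 W=1
Step 2 [NS]: N:empty,E:wait,S:car5-GO,W:wait | queues: N=0 E=1 S=1 W=1
Step 3 [NS]: N:empty,E:wait,S:car6-GO,W:wait | queues: N=0 E=1 S=0 W=1
Step 4 [NS]: N:empty,E:wait,S:empty,W:wait | queues: N=0 E=1 S=0 W=1
Step 5 [EW]: N:wait,E:car4-GO,S:wait,W:car3-GO | queues: N=0 E=0 S=0 W=0
Car 2 crosses at step 1

1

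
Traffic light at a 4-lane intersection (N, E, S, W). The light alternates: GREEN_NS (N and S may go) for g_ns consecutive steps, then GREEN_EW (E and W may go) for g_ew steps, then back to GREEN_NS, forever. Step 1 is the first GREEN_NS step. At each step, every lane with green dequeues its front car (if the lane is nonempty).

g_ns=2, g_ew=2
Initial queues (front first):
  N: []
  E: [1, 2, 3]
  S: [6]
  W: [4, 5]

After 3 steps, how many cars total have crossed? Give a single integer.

Answer: 3

Derivation:
Step 1 [NS]: N:empty,E:wait,S:car6-GO,W:wait | queues: N=0 E=3 S=0 W=2
Step 2 [NS]: N:empty,E:wait,S:empty,W:wait | queues: N=0 E=3 S=0 W=2
Step 3 [EW]: N:wait,E:car1-GO,S:wait,W:car4-GO | queues: N=0 E=2 S=0 W=1
Cars crossed by step 3: 3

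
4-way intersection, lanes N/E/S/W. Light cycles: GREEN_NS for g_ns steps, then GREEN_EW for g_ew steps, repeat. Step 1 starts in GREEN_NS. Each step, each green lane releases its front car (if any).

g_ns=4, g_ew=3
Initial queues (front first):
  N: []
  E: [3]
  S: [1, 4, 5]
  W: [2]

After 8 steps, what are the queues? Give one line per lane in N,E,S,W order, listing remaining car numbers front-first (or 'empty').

Step 1 [NS]: N:empty,E:wait,S:car1-GO,W:wait | queues: N=0 E=1 S=2 W=1
Step 2 [NS]: N:empty,E:wait,S:car4-GO,W:wait | queues: N=0 E=1 S=1 W=1
Step 3 [NS]: N:empty,E:wait,S:car5-GO,W:wait | queues: N=0 E=1 S=0 W=1
Step 4 [NS]: N:empty,E:wait,S:empty,W:wait | queues: N=0 E=1 S=0 W=1
Step 5 [EW]: N:wait,E:car3-GO,S:wait,W:car2-GO | queues: N=0 E=0 S=0 W=0

N: empty
E: empty
S: empty
W: empty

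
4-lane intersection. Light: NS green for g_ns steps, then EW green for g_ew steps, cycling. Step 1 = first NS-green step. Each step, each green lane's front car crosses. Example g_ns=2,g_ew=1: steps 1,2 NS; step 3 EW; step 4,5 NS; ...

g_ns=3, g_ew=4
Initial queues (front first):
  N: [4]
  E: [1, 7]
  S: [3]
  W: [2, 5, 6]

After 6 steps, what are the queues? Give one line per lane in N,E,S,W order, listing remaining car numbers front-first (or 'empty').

Step 1 [NS]: N:car4-GO,E:wait,S:car3-GO,W:wait | queues: N=0 E=2 S=0 W=3
Step 2 [NS]: N:empty,E:wait,S:empty,W:wait | queues: N=0 E=2 S=0 W=3
Step 3 [NS]: N:empty,E:wait,S:empty,W:wait | queues: N=0 E=2 S=0 W=3
Step 4 [EW]: N:wait,E:car1-GO,S:wait,W:car2-GO | queues: N=0 E=1 S=0 W=2
Step 5 [EW]: N:wait,E:car7-GO,S:wait,W:car5-GO | queues: N=0 E=0 S=0 W=1
Step 6 [EW]: N:wait,E:empty,S:wait,W:car6-GO | queues: N=0 E=0 S=0 W=0

N: empty
E: empty
S: empty
W: empty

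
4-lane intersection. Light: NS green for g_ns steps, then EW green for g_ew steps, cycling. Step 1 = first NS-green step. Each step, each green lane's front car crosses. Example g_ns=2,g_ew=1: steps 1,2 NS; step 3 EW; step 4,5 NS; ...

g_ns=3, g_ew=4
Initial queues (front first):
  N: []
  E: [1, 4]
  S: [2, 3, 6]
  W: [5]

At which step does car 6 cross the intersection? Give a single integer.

Step 1 [NS]: N:empty,E:wait,S:car2-GO,W:wait | queues: N=0 E=2 S=2 W=1
Step 2 [NS]: N:empty,E:wait,S:car3-GO,W:wait | queues: N=0 E=2 S=1 W=1
Step 3 [NS]: N:empty,E:wait,S:car6-GO,W:wait | queues: N=0 E=2 S=0 W=1
Step 4 [EW]: N:wait,E:car1-GO,S:wait,W:car5-GO | queues: N=0 E=1 S=0 W=0
Step 5 [EW]: N:wait,E:car4-GO,S:wait,W:empty | queues: N=0 E=0 S=0 W=0
Car 6 crosses at step 3

3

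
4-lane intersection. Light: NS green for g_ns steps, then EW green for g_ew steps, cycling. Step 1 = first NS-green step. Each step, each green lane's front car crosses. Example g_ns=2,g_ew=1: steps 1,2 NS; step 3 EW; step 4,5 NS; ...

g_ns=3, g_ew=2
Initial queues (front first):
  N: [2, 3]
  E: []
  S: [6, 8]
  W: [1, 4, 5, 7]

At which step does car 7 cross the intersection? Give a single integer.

Step 1 [NS]: N:car2-GO,E:wait,S:car6-GO,W:wait | queues: N=1 E=0 S=1 W=4
Step 2 [NS]: N:car3-GO,E:wait,S:car8-GO,W:wait | queues: N=0 E=0 S=0 W=4
Step 3 [NS]: N:empty,E:wait,S:empty,W:wait | queues: N=0 E=0 S=0 W=4
Step 4 [EW]: N:wait,E:empty,S:wait,W:car1-GO | queues: N=0 E=0 S=0 W=3
Step 5 [EW]: N:wait,E:empty,S:wait,W:car4-GO | queues: N=0 E=0 S=0 W=2
Step 6 [NS]: N:empty,E:wait,S:empty,W:wait | queues: N=0 E=0 S=0 W=2
Step 7 [NS]: N:empty,E:wait,S:empty,W:wait | queues: N=0 E=0 S=0 W=2
Step 8 [NS]: N:empty,E:wait,S:empty,W:wait | queues: N=0 E=0 S=0 W=2
Step 9 [EW]: N:wait,E:empty,S:wait,W:car5-GO | queues: N=0 E=0 S=0 W=1
Step 10 [EW]: N:wait,E:empty,S:wait,W:car7-GO | queues: N=0 E=0 S=0 W=0
Car 7 crosses at step 10

10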